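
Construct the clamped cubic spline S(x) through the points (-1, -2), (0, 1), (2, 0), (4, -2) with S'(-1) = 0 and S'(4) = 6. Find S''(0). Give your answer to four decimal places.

Put M_i = S'' at the i-th knot. Here h = (1, 2, 2) and Δ = (3, -1/2, -1), so the interior equations h_(i-1)·M_(i-1) + 2(h_(i-1)+h_i)·M_i + h_i·M_(i+1) = 6(Δ_i − Δ_(i-1)) read
  1·M_0 + 6·M_1 + 2·M_2 = 6(Δ_1 - Δ_0) = -21
  2·M_1 + 8·M_2 + 2·M_3 = 6(Δ_2 - Δ_1) = -3
Clamped end conditions give two more equations: 2h_0·M_0 + h_0·M_1 = 6(Δ_0 - S'(-1)) = 18 and h_2·M_2 + 2h_2·M_3 = 6(S'(4) - Δ_2) = 42.
Forward elimination and back-substitution give M_0 = 261/23, M_1 = -108/23, M_2 = -48/23, M_3 = 531/46.

-4.6957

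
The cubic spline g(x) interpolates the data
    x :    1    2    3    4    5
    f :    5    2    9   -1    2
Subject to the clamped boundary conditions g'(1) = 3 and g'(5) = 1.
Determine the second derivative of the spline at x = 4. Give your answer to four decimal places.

36.3571

With M_i denoting the second derivative at x_i, h_i = 1, 1, 1, 1, and Δ_i = (y_(i+1) − y_i)/h_i = -3, 7, -10, 3:
  1·M_0 + 4·M_1 + 1·M_2 = 6(Δ_1 - Δ_0) = 60
  1·M_1 + 4·M_2 + 1·M_3 = 6(Δ_2 - Δ_1) = -102
  1·M_2 + 4·M_3 + 1·M_4 = 6(Δ_3 - Δ_2) = 78
Clamped end conditions give two more equations: 2h_0·M_0 + h_0·M_1 = 6(Δ_0 - g'(1)) = -36 and h_3·M_3 + 2h_3·M_4 = 6(g'(5) - Δ_3) = -12.
Solving: M_0 = -989/28, M_1 = 485/14, M_2 = -173/4, M_3 = 509/14, M_4 = -677/28.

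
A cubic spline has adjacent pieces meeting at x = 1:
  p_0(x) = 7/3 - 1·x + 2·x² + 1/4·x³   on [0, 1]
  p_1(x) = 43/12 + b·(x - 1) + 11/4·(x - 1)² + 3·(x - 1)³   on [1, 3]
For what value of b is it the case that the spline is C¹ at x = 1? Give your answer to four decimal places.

3.7500

p_0'(x) = -1 + 4·x + 3/4·x², so p_0'(1) = 15/4. On the right, p_1'(1) = b, so b = 15/4.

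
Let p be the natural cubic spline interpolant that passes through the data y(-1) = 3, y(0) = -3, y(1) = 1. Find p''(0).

15

Let M_i = p''(x_i). Step sizes h_i = 1, 1; slopes of the chords Δ_i = (y_(i+1) - y_i)/h_i = -6, 4.
  1·M_0 + 4·M_1 + 1·M_2 = 6(Δ_1 - Δ_0) = 60
Natural end conditions: M_0 = M_2 = 0.
Solving: M_0 = 0, M_1 = 15, M_2 = 0.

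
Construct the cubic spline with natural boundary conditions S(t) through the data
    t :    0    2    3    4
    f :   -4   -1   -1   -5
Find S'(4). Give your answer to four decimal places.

-4.9783

Let M_i = S''(x_i). Step sizes h_i = 2, 1, 1; slopes of the chords Δ_i = (y_(i+1) - y_i)/h_i = 3/2, 0, -4.
  2·M_0 + 6·M_1 + 1·M_2 = 6(Δ_1 - Δ_0) = -9
  1·M_1 + 4·M_2 + 1·M_3 = 6(Δ_2 - Δ_1) = -24
Natural end conditions: M_0 = M_3 = 0.
Forward elimination and back-substitution give M_0 = 0, M_1 = -12/23, M_2 = -135/23, M_3 = 0.
On [3, 4], S'(t) = b_2 + 2c_2·(t - 3) + 3d_2·(t - 3)² with b_2 = Δ_2 - h_2(2M_2 + M_3)/6 = -47/23, c_2 = M_2/2 = -135/46, d_2 = (M_3 - M_2)/(6h_2) = 45/46. So S'(4) = -229/46.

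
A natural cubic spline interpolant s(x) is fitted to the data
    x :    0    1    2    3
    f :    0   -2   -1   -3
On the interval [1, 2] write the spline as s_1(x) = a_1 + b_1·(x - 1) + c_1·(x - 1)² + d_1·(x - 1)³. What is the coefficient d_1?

-2

Put m_i = s'' at the i-th knot. Here h = (1, 1, 1) and Δ = (-2, 1, -2), so the interior equations h_(i-1)·m_(i-1) + 2(h_(i-1)+h_i)·m_i + h_i·m_(i+1) = 6(Δ_i − Δ_(i-1)) read
  1·m_0 + 4·m_1 + 1·m_2 = 6(Δ_1 - Δ_0) = 18
  1·m_1 + 4·m_2 + 1·m_3 = 6(Δ_2 - Δ_1) = -18
Natural end conditions: m_0 = m_3 = 0.
Hence m_0 = 0, m_1 = 6, m_2 = -6, m_3 = 0.
On [1, 2], with s_1(x) = a_1 + b_1·(x - 1) + c_1·(x - 1)² + d_1·(x - 1)³: c_1 = m_1/2 = 3, d_1 = (m_2 - m_1)/(6h_1) = -2, b_1 = Δ_1 - h_1(2m_1 + m_2)/6 = 0.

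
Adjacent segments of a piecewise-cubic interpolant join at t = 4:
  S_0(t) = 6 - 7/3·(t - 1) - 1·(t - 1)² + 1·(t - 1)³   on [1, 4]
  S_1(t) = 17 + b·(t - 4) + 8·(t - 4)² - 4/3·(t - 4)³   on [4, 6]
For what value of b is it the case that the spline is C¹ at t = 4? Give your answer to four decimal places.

S_0'(t) = -7/3 - 2·(t - 1) + 3·(t - 1)², so S_0'(4) = 56/3. On the right, S_1'(4) = b, so b = 56/3.

18.6667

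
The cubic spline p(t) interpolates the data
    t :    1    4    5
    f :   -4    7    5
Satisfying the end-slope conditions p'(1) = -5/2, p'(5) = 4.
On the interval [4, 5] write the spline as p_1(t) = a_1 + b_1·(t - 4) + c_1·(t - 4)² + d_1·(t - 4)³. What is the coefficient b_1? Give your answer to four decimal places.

-2.0625

With m_i denoting the second derivative at x_i, h_i = 3, 1, and Δ_i = (y_(i+1) − y_i)/h_i = 11/3, -2:
  3·m_0 + 8·m_1 + 1·m_2 = 6(Δ_1 - Δ_0) = -34
Clamped end conditions give two more equations: 2h_0·m_0 + h_0·m_1 = 6(Δ_0 - p'(1)) = 37 and h_1·m_1 + 2h_1·m_2 = 6(p'(5) - Δ_1) = 36.
Solving the tridiagonal system: m_0 = 289/24, m_1 = -47/4, m_2 = 191/8.
On [4, 5], with p_1(t) = a_1 + b_1·(t - 4) + c_1·(t - 4)² + d_1·(t - 4)³: c_1 = m_1/2 = -47/8, d_1 = (m_2 - m_1)/(6h_1) = 95/16, b_1 = Δ_1 - h_1(2m_1 + m_2)/6 = -33/16.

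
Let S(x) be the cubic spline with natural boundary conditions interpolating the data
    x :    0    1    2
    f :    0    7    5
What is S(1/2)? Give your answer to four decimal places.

Write m_i for S''(x_i). With h_i = 1, 1 and divided differences Δ_i = 7, -2, the continuity of S' gives the tridiagonal system
  1·m_0 + 4·m_1 + 1·m_2 = 6(Δ_1 - Δ_0) = -54
Natural end conditions: m_0 = m_2 = 0.
Hence m_0 = 0, m_1 = -27/2, m_2 = 0.
On [0, 1], S(x) = 0 + 37/4·x + 0·x² - 9/4·x³.
With x = 1/2: S(1/2) = 139/32.

4.3438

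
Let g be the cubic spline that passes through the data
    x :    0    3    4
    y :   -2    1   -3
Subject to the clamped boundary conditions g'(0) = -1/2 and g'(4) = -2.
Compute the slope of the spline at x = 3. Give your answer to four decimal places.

-3.3125

Put σ_i = g'' at the i-th knot. Here h = (3, 1) and Δ = (1, -4), so the interior equations h_(i-1)·σ_(i-1) + 2(h_(i-1)+h_i)·σ_i + h_i·σ_(i+1) = 6(Δ_i − Δ_(i-1)) read
  3·σ_0 + 8·σ_1 + 1·σ_2 = 6(Δ_1 - Δ_0) = -30
Clamped end conditions give two more equations: 2h_0·σ_0 + h_0·σ_1 = 6(Δ_0 - g'(0)) = 9 and h_1·σ_1 + 2h_1·σ_2 = 6(g'(4) - Δ_1) = 12.
Hence σ_0 = 39/8, σ_1 = -27/4, σ_2 = 75/8.
On [3, 4], g'(x) = b_1 + 2c_1·(x - 3) + 3d_1·(x - 3)² with b_1 = Δ_1 - h_1(2σ_1 + σ_2)/6 = -53/16, c_1 = σ_1/2 = -27/8, d_1 = (σ_2 - σ_1)/(6h_1) = 43/16. So g'(3) = -53/16.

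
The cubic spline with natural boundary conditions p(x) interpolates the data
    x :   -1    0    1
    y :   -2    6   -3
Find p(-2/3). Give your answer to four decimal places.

Let M_i = p''(x_i). Step sizes h_i = 1, 1; slopes of the chords Δ_i = (y_(i+1) - y_i)/h_i = 8, -9.
  1·M_0 + 4·M_1 + 1·M_2 = 6(Δ_1 - Δ_0) = -102
Natural end conditions: M_0 = M_2 = 0.
Solving the tridiagonal system: M_0 = 0, M_1 = -51/2, M_2 = 0.
On [-1, 0], p(x) = -2 + 49/4·(x + 1) + 0·(x + 1)² - 17/4·(x + 1)³.
With (x + 1) = 1/3: p(-2/3) = 52/27.

1.9259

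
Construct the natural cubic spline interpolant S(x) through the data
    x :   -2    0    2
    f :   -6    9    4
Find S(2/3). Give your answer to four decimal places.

Write σ_i for S''(x_i). With h_i = 2, 2 and divided differences Δ_i = 15/2, -5/2, the continuity of S' gives the tridiagonal system
  2·σ_0 + 8·σ_1 + 2·σ_2 = 6(Δ_1 - Δ_0) = -60
Natural end conditions: σ_0 = σ_2 = 0.
Solving the tridiagonal system: σ_0 = 0, σ_1 = -15/2, σ_2 = 0.
On [0, 2], S(x) = 9 + 5/2·x - 15/4·x² + 5/8·x³.
With x = 2/3: S(2/3) = 248/27.

9.1852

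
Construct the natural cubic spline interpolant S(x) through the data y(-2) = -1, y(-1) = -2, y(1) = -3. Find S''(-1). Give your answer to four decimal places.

0.5000

Write m_i for S''(x_i). With h_i = 1, 2 and divided differences Δ_i = -1, -1/2, the continuity of S' gives the tridiagonal system
  1·m_0 + 6·m_1 + 2·m_2 = 6(Δ_1 - Δ_0) = 3
Natural end conditions: m_0 = m_2 = 0.
Solving the tridiagonal system: m_0 = 0, m_1 = 1/2, m_2 = 0.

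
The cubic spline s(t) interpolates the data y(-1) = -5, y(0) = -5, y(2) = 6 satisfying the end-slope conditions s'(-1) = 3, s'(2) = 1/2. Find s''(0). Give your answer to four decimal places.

12.6667

Let σ_i = s''(x_i). Step sizes h_i = 1, 2; slopes of the chords Δ_i = (y_(i+1) - y_i)/h_i = 0, 11/2.
  1·σ_0 + 6·σ_1 + 2·σ_2 = 6(Δ_1 - Δ_0) = 33
Clamped end conditions give two more equations: 2h_0·σ_0 + h_0·σ_1 = 6(Δ_0 - s'(-1)) = -18 and h_1·σ_1 + 2h_1·σ_2 = 6(s'(2) - Δ_1) = -30.
Solving the tridiagonal system: σ_0 = -46/3, σ_1 = 38/3, σ_2 = -83/6.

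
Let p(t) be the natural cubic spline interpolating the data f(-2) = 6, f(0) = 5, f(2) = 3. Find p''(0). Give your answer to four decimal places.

-0.3750

Put M_i = p'' at the i-th knot. Here h = (2, 2) and Δ = (-1/2, -1), so the interior equations h_(i-1)·M_(i-1) + 2(h_(i-1)+h_i)·M_i + h_i·M_(i+1) = 6(Δ_i − Δ_(i-1)) read
  2·M_0 + 8·M_1 + 2·M_2 = 6(Δ_1 - Δ_0) = -3
Natural end conditions: M_0 = M_2 = 0.
Solving the tridiagonal system: M_0 = 0, M_1 = -3/8, M_2 = 0.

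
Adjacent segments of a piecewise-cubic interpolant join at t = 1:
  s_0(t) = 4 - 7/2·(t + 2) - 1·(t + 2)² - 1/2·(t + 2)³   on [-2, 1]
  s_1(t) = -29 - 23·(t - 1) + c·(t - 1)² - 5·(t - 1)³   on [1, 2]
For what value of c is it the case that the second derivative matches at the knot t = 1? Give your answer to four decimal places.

-5.5000

s_0''(t) = -2 - 3·(t + 2), so s_0''(1) = -11. On the right, s_1''(1) = 2c, so c = -11/2.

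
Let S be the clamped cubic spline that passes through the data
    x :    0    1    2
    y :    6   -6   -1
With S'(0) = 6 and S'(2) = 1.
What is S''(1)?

With M_i denoting the second derivative at x_i, h_i = 1, 1, and Δ_i = (y_(i+1) − y_i)/h_i = -12, 5:
  1·M_0 + 4·M_1 + 1·M_2 = 6(Δ_1 - Δ_0) = 102
Clamped end conditions give two more equations: 2h_0·M_0 + h_0·M_1 = 6(Δ_0 - S'(0)) = -108 and h_1·M_1 + 2h_1·M_2 = 6(S'(2) - Δ_1) = -24.
Hence M_0 = -82, M_1 = 56, M_2 = -40.

56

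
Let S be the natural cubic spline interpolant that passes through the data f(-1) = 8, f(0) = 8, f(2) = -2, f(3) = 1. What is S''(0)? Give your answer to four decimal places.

-8.6250

Let σ_i = S''(x_i). Step sizes h_i = 1, 2, 1; slopes of the chords Δ_i = (y_(i+1) - y_i)/h_i = 0, -5, 3.
  1·σ_0 + 6·σ_1 + 2·σ_2 = 6(Δ_1 - Δ_0) = -30
  2·σ_1 + 6·σ_2 + 1·σ_3 = 6(Δ_2 - Δ_1) = 48
Natural end conditions: σ_0 = σ_3 = 0.
Solving the tridiagonal system: σ_0 = 0, σ_1 = -69/8, σ_2 = 87/8, σ_3 = 0.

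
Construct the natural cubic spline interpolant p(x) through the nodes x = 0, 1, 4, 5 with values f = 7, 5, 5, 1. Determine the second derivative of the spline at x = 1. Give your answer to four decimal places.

3.0545

Put m_i = p'' at the i-th knot. Here h = (1, 3, 1) and Δ = (-2, 0, -4), so the interior equations h_(i-1)·m_(i-1) + 2(h_(i-1)+h_i)·m_i + h_i·m_(i+1) = 6(Δ_i − Δ_(i-1)) read
  1·m_0 + 8·m_1 + 3·m_2 = 6(Δ_1 - Δ_0) = 12
  3·m_1 + 8·m_2 + 1·m_3 = 6(Δ_2 - Δ_1) = -24
Natural end conditions: m_0 = m_3 = 0.
Hence m_0 = 0, m_1 = 168/55, m_2 = -228/55, m_3 = 0.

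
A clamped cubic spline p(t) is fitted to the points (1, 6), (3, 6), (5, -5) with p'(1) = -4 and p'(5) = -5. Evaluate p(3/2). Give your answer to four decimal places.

5.0508

With M_i denoting the second derivative at x_i, h_i = 2, 2, and Δ_i = (y_(i+1) − y_i)/h_i = 0, -11/2:
  2·M_0 + 8·M_1 + 2·M_2 = 6(Δ_1 - Δ_0) = -33
Clamped end conditions give two more equations: 2h_0·M_0 + h_0·M_1 = 6(Δ_0 - p'(1)) = 24 and h_1·M_1 + 2h_1·M_2 = 6(p'(5) - Δ_1) = 3.
Hence M_0 = 79/8, M_1 = -31/4, M_2 = 37/8.
On [1, 3], p(t) = 6 - 4·(t - 1) + 79/16·(t - 1)² - 47/32·(t - 1)³.
With (t - 1) = 1/2: p(3/2) = 1293/256.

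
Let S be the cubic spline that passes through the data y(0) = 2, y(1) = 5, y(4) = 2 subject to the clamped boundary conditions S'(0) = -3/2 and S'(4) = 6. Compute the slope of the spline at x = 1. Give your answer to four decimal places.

2.8125

With σ_i denoting the second derivative at x_i, h_i = 1, 3, and Δ_i = (y_(i+1) − y_i)/h_i = 3, -1:
  1·σ_0 + 8·σ_1 + 3·σ_2 = 6(Δ_1 - Δ_0) = -24
Clamped end conditions give two more equations: 2h_0·σ_0 + h_0·σ_1 = 6(Δ_0 - S'(0)) = 27 and h_1·σ_1 + 2h_1·σ_2 = 6(S'(4) - Δ_1) = 42.
Forward elimination and back-substitution give σ_0 = 147/8, σ_1 = -39/4, σ_2 = 95/8.
On [1, 4], S'(x) = b_1 + 2c_1·(x - 1) + 3d_1·(x - 1)² with b_1 = Δ_1 - h_1(2σ_1 + σ_2)/6 = 45/16, c_1 = σ_1/2 = -39/8, d_1 = (σ_2 - σ_1)/(6h_1) = 173/144. So S'(1) = 45/16.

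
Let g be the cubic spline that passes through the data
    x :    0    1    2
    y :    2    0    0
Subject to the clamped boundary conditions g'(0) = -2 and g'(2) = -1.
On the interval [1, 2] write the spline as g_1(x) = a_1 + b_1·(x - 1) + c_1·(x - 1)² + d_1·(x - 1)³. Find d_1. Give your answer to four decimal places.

Put m_i = g'' at the i-th knot. Here h = (1, 1) and Δ = (-2, 0), so the interior equations h_(i-1)·m_(i-1) + 2(h_(i-1)+h_i)·m_i + h_i·m_(i+1) = 6(Δ_i − Δ_(i-1)) read
  1·m_0 + 4·m_1 + 1·m_2 = 6(Δ_1 - Δ_0) = 12
Clamped end conditions give two more equations: 2h_0·m_0 + h_0·m_1 = 6(Δ_0 - g'(0)) = 0 and h_1·m_1 + 2h_1·m_2 = 6(g'(2) - Δ_1) = -6.
Hence m_0 = -5/2, m_1 = 5, m_2 = -11/2.
On [1, 2], with g_1(x) = a_1 + b_1·(x - 1) + c_1·(x - 1)² + d_1·(x - 1)³: c_1 = m_1/2 = 5/2, d_1 = (m_2 - m_1)/(6h_1) = -7/4, b_1 = Δ_1 - h_1(2m_1 + m_2)/6 = -3/4.

-1.7500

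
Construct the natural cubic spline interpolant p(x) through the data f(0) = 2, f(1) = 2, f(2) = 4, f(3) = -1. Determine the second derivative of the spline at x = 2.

-12

Let σ_i = p''(x_i). Step sizes h_i = 1, 1, 1; slopes of the chords Δ_i = (y_(i+1) - y_i)/h_i = 0, 2, -5.
  1·σ_0 + 4·σ_1 + 1·σ_2 = 6(Δ_1 - Δ_0) = 12
  1·σ_1 + 4·σ_2 + 1·σ_3 = 6(Δ_2 - Δ_1) = -42
Natural end conditions: σ_0 = σ_3 = 0.
Solving the tridiagonal system: σ_0 = 0, σ_1 = 6, σ_2 = -12, σ_3 = 0.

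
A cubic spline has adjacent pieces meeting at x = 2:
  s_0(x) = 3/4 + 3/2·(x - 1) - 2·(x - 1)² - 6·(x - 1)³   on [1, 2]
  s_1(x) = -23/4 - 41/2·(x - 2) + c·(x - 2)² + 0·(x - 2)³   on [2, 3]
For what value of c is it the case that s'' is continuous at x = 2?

-20

s_0''(x) = -4 - 36·(x - 1), so s_0''(2) = -40. On the right, s_1''(2) = 2c, so c = -20.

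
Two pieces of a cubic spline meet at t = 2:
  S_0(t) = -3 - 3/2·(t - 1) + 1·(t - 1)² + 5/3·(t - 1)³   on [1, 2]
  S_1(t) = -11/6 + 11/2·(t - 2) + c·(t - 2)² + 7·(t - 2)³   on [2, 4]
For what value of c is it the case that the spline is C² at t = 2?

6

S_0''(t) = 2 + 10·(t - 1), so S_0''(2) = 12. On the right, S_1''(2) = 2c, so c = 6.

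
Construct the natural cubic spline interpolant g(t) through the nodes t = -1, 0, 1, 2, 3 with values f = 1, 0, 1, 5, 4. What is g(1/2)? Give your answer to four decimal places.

0.0112

With M_i denoting the second derivative at x_i, h_i = 1, 1, 1, 1, and Δ_i = (y_(i+1) − y_i)/h_i = -1, 1, 4, -1:
  1·M_0 + 4·M_1 + 1·M_2 = 6(Δ_1 - Δ_0) = 12
  1·M_1 + 4·M_2 + 1·M_3 = 6(Δ_2 - Δ_1) = 18
  1·M_2 + 4·M_3 + 1·M_4 = 6(Δ_3 - Δ_2) = -30
Natural end conditions: M_0 = M_4 = 0.
Hence M_0 = 0, M_1 = 39/28, M_2 = 45/7, M_3 = -255/28, M_4 = 0.
On [0, 1], g(t) = 0 - 15/28·t + 39/56·t² + 47/56·t³.
With t = 1/2: g(1/2) = 5/448.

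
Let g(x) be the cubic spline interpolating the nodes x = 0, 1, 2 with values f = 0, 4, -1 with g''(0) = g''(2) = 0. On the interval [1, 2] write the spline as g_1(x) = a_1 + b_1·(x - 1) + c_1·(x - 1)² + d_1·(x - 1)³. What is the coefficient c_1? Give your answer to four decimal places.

-6.7500

Put σ_i = g'' at the i-th knot. Here h = (1, 1) and Δ = (4, -5), so the interior equations h_(i-1)·σ_(i-1) + 2(h_(i-1)+h_i)·σ_i + h_i·σ_(i+1) = 6(Δ_i − Δ_(i-1)) read
  1·σ_0 + 4·σ_1 + 1·σ_2 = 6(Δ_1 - Δ_0) = -54
Natural end conditions: σ_0 = σ_2 = 0.
Hence σ_0 = 0, σ_1 = -27/2, σ_2 = 0.
On [1, 2], with g_1(x) = a_1 + b_1·(x - 1) + c_1·(x - 1)² + d_1·(x - 1)³: c_1 = σ_1/2 = -27/4, d_1 = (σ_2 - σ_1)/(6h_1) = 9/4, b_1 = Δ_1 - h_1(2σ_1 + σ_2)/6 = -1/2.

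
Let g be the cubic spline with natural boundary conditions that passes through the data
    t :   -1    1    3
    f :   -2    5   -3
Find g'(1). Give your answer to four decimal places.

-0.2500

Write σ_i for g''(x_i). With h_i = 2, 2 and divided differences Δ_i = 7/2, -4, the continuity of g' gives the tridiagonal system
  2·σ_0 + 8·σ_1 + 2·σ_2 = 6(Δ_1 - Δ_0) = -45
Natural end conditions: σ_0 = σ_2 = 0.
Solving the tridiagonal system: σ_0 = 0, σ_1 = -45/8, σ_2 = 0.
On [1, 3], g'(t) = b_1 + 2c_1·(t - 1) + 3d_1·(t - 1)² with b_1 = Δ_1 - h_1(2σ_1 + σ_2)/6 = -1/4, c_1 = σ_1/2 = -45/16, d_1 = (σ_2 - σ_1)/(6h_1) = 15/32. So g'(1) = -1/4.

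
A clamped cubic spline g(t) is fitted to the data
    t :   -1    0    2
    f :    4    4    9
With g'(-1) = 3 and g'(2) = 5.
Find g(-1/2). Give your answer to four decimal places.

4.4479

Let M_i = g''(x_i). Step sizes h_i = 1, 2; slopes of the chords Δ_i = (y_(i+1) - y_i)/h_i = 0, 5/2.
  1·M_0 + 6·M_1 + 2·M_2 = 6(Δ_1 - Δ_0) = 15
Clamped end conditions give two more equations: 2h_0·M_0 + h_0·M_1 = 6(Δ_0 - g'(-1)) = -18 and h_1·M_1 + 2h_1·M_2 = 6(g'(2) - Δ_1) = 15.
Solving the tridiagonal system: M_0 = -65/6, M_1 = 11/3, M_2 = 23/12.
On [-1, 0], g(t) = 4 + 3·(t + 1) - 65/12·(t + 1)² + 29/12·(t + 1)³.
With (t + 1) = 1/2: g(-1/2) = 427/96.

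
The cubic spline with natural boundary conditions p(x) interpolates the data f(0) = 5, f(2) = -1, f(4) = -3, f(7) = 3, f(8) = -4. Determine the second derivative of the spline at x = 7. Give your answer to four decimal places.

Let m_i = p''(x_i). Step sizes h_i = 2, 2, 3, 1; slopes of the chords Δ_i = (y_(i+1) - y_i)/h_i = -3, -1, 2, -7.
  2·m_0 + 8·m_1 + 2·m_2 = 6(Δ_1 - Δ_0) = 12
  2·m_1 + 10·m_2 + 3·m_3 = 6(Δ_2 - Δ_1) = 18
  3·m_2 + 8·m_3 + 1·m_4 = 6(Δ_3 - Δ_2) = -54
Natural end conditions: m_0 = m_4 = 0.
Solving the tridiagonal system: m_0 = 0, m_1 = 30/67, m_2 = 282/67, m_3 = -558/67, m_4 = 0.

-8.3284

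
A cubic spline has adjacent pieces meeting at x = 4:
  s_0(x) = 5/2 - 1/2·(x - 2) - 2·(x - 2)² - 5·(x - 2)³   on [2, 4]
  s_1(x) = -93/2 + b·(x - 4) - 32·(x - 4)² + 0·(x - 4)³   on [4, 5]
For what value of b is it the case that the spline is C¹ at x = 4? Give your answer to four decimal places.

s_0'(x) = -1/2 - 4·(x - 2) - 15·(x - 2)², so s_0'(4) = -137/2. On the right, s_1'(4) = b, so b = -137/2.

-68.5000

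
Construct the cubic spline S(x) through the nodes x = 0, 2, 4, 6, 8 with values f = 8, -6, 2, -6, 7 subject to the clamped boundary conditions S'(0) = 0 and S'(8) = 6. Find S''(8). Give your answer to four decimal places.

With M_i denoting the second derivative at x_i, h_i = 2, 2, 2, 2, and Δ_i = (y_(i+1) − y_i)/h_i = -7, 4, -4, 13/2:
  2·M_0 + 8·M_1 + 2·M_2 = 6(Δ_1 - Δ_0) = 66
  2·M_1 + 8·M_2 + 2·M_3 = 6(Δ_2 - Δ_1) = -48
  2·M_2 + 8·M_3 + 2·M_4 = 6(Δ_3 - Δ_2) = 63
Clamped end conditions give two more equations: 2h_0·M_0 + h_0·M_1 = 6(Δ_0 - S'(0)) = -42 and h_3·M_3 + 2h_3·M_4 = 6(S'(8) - Δ_3) = -3.
Solving the tridiagonal system: M_0 = -2085/112, M_1 = 909/56, M_2 = -213/16, M_3 = 729/56, M_4 = -813/112.

-7.2589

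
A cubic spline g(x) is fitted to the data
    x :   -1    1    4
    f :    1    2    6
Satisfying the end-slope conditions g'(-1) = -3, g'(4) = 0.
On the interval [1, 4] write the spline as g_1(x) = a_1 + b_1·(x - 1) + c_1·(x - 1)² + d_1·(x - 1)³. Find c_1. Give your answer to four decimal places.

With M_i denoting the second derivative at x_i, h_i = 2, 3, and Δ_i = (y_(i+1) − y_i)/h_i = 1/2, 4/3:
  2·M_0 + 10·M_1 + 3·M_2 = 6(Δ_1 - Δ_0) = 5
Clamped end conditions give two more equations: 2h_0·M_0 + h_0·M_1 = 6(Δ_0 - g'(-1)) = 21 and h_1·M_1 + 2h_1·M_2 = 6(g'(4) - Δ_1) = -8.
Hence M_0 = 107/20, M_1 = -1/5, M_2 = -37/30.
On [1, 4], with g_1(x) = a_1 + b_1·(x - 1) + c_1·(x - 1)² + d_1·(x - 1)³: c_1 = M_1/2 = -1/10, d_1 = (M_2 - M_1)/(6h_1) = -31/540, b_1 = Δ_1 - h_1(2M_1 + M_2)/6 = 43/20.

-0.1000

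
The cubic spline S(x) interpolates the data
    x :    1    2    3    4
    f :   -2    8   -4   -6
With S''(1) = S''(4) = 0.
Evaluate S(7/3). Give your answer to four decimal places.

Write m_i for S''(x_i). With h_i = 1, 1, 1 and divided differences Δ_i = 10, -12, -2, the continuity of S' gives the tridiagonal system
  1·m_0 + 4·m_1 + 1·m_2 = 6(Δ_1 - Δ_0) = -132
  1·m_1 + 4·m_2 + 1·m_3 = 6(Δ_2 - Δ_1) = 60
Natural end conditions: m_0 = m_3 = 0.
Solving: m_0 = 0, m_1 = -196/5, m_2 = 124/5, m_3 = 0.
On [2, 3], S(x) = 8 - 46/15·(x - 2) - 98/5·(x - 2)² + 32/3·(x - 2)³.
With (x - 2) = 1/3: S(7/3) = 2104/405.

5.1951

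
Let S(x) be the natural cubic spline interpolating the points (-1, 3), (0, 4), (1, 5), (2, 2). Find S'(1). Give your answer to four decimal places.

Put M_i = S'' at the i-th knot. Here h = (1, 1, 1) and Δ = (1, 1, -3), so the interior equations h_(i-1)·M_(i-1) + 2(h_(i-1)+h_i)·M_i + h_i·M_(i+1) = 6(Δ_i − Δ_(i-1)) read
  1·M_0 + 4·M_1 + 1·M_2 = 6(Δ_1 - Δ_0) = 0
  1·M_1 + 4·M_2 + 1·M_3 = 6(Δ_2 - Δ_1) = -24
Natural end conditions: M_0 = M_3 = 0.
Solving the tridiagonal system: M_0 = 0, M_1 = 8/5, M_2 = -32/5, M_3 = 0.
On [1, 2], S'(x) = b_2 + 2c_2·(x - 1) + 3d_2·(x - 1)² with b_2 = Δ_2 - h_2(2M_2 + M_3)/6 = -13/15, c_2 = M_2/2 = -16/5, d_2 = (M_3 - M_2)/(6h_2) = 16/15. So S'(1) = -13/15.

-0.8667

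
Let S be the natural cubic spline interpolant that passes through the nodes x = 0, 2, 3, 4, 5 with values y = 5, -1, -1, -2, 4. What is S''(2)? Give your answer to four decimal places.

3.9070

Put M_i = S'' at the i-th knot. Here h = (2, 1, 1, 1) and Δ = (-3, 0, -1, 6), so the interior equations h_(i-1)·M_(i-1) + 2(h_(i-1)+h_i)·M_i + h_i·M_(i+1) = 6(Δ_i − Δ_(i-1)) read
  2·M_0 + 6·M_1 + 1·M_2 = 6(Δ_1 - Δ_0) = 18
  1·M_1 + 4·M_2 + 1·M_3 = 6(Δ_2 - Δ_1) = -6
  1·M_2 + 4·M_3 + 1·M_4 = 6(Δ_3 - Δ_2) = 42
Natural end conditions: M_0 = M_4 = 0.
Solving the tridiagonal system: M_0 = 0, M_1 = 168/43, M_2 = -234/43, M_3 = 510/43, M_4 = 0.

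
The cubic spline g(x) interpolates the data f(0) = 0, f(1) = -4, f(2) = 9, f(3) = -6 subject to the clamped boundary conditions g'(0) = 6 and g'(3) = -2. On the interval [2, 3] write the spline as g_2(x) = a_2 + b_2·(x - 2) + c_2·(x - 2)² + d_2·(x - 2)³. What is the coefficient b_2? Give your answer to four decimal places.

With m_i denoting the second derivative at x_i, h_i = 1, 1, 1, and Δ_i = (y_(i+1) − y_i)/h_i = -4, 13, -15:
  1·m_0 + 4·m_1 + 1·m_2 = 6(Δ_1 - Δ_0) = 102
  1·m_1 + 4·m_2 + 1·m_3 = 6(Δ_2 - Δ_1) = -168
Clamped end conditions give two more equations: 2h_0·m_0 + h_0·m_1 = 6(Δ_0 - g'(0)) = -60 and h_2·m_2 + 2h_2·m_3 = 6(g'(3) - Δ_2) = 78.
Hence m_0 = -896/15, m_1 = 892/15, m_2 = -1142/15, m_3 = 1156/15.
On [2, 3], with g_2(x) = a_2 + b_2·(x - 2) + c_2·(x - 2)² + d_2·(x - 2)³: c_2 = m_2/2 = -571/15, d_2 = (m_3 - m_2)/(6h_2) = 383/15, b_2 = Δ_2 - h_2(2m_2 + m_3)/6 = -37/15.

-2.4667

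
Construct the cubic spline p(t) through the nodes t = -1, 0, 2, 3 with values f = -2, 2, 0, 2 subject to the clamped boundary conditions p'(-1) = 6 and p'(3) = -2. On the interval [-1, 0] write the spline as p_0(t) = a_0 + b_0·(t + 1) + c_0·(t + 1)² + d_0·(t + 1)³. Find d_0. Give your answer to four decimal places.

With σ_i denoting the second derivative at x_i, h_i = 1, 2, 1, and Δ_i = (y_(i+1) − y_i)/h_i = 4, -1, 2:
  1·σ_0 + 6·σ_1 + 2·σ_2 = 6(Δ_1 - Δ_0) = -30
  2·σ_1 + 6·σ_2 + 1·σ_3 = 6(Δ_2 - Δ_1) = 18
Clamped end conditions give two more equations: 2h_0·σ_0 + h_0·σ_1 = 6(Δ_0 - p'(-1)) = -12 and h_2·σ_2 + 2h_2·σ_3 = 6(p'(3) - Δ_2) = -24.
Forward elimination and back-substitution give σ_0 = -82/35, σ_1 = -256/35, σ_2 = 284/35, σ_3 = -562/35.
On [-1, 0], with p_0(t) = a_0 + b_0·(t + 1) + c_0·(t + 1)² + d_0·(t + 1)³: c_0 = σ_0/2 = -41/35, d_0 = (σ_1 - σ_0)/(6h_0) = -29/35, b_0 = Δ_0 - h_0(2σ_0 + σ_1)/6 = 6.

-0.8286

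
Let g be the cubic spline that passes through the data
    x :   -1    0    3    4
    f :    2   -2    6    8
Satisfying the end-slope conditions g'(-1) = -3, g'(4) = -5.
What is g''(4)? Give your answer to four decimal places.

-20.9841

Write M_i for g''(x_i). With h_i = 1, 3, 1 and divided differences Δ_i = -4, 8/3, 2, the continuity of g' gives the tridiagonal system
  1·M_0 + 8·M_1 + 3·M_2 = 6(Δ_1 - Δ_0) = 40
  3·M_1 + 8·M_2 + 1·M_3 = 6(Δ_2 - Δ_1) = -4
Clamped end conditions give two more equations: 2h_0·M_0 + h_0·M_1 = 6(Δ_0 - g'(-1)) = -6 and h_2·M_2 + 2h_2·M_3 = 6(g'(4) - Δ_2) = -42.
Solving the tridiagonal system: M_0 = -370/63, M_1 = 362/63, M_2 = -2/63, M_3 = -1322/63.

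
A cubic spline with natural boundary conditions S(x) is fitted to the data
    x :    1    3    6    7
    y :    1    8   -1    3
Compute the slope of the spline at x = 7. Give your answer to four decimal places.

5.2606

With m_i denoting the second derivative at x_i, h_i = 2, 3, 1, and Δ_i = (y_(i+1) − y_i)/h_i = 7/2, -3, 4:
  2·m_0 + 10·m_1 + 3·m_2 = 6(Δ_1 - Δ_0) = -39
  3·m_1 + 8·m_2 + 1·m_3 = 6(Δ_2 - Δ_1) = 42
Natural end conditions: m_0 = m_3 = 0.
Forward elimination and back-substitution give m_0 = 0, m_1 = -438/71, m_2 = 537/71, m_3 = 0.
On [6, 7], S'(x) = b_2 + 2c_2·(x - 6) + 3d_2·(x - 6)² with b_2 = Δ_2 - h_2(2m_2 + m_3)/6 = 105/71, c_2 = m_2/2 = 537/142, d_2 = (m_3 - m_2)/(6h_2) = -179/142. So S'(7) = 747/142.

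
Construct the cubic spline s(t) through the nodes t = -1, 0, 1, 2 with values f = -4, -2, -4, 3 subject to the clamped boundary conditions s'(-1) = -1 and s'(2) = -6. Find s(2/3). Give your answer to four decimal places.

-4.3852

Let σ_i = s''(x_i). Step sizes h_i = 1, 1, 1; slopes of the chords Δ_i = (y_(i+1) - y_i)/h_i = 2, -2, 7.
  1·σ_0 + 4·σ_1 + 1·σ_2 = 6(Δ_1 - Δ_0) = -24
  1·σ_1 + 4·σ_2 + 1·σ_3 = 6(Δ_2 - Δ_1) = 54
Clamped end conditions give two more equations: 2h_0·σ_0 + h_0·σ_1 = 6(Δ_0 - s'(-1)) = 18 and h_2·σ_2 + 2h_2·σ_3 = 6(s'(2) - Δ_2) = -78.
Solving the tridiagonal system: σ_0 = 274/15, σ_1 = -278/15, σ_2 = 478/15, σ_3 = -824/15.
On [0, 1], s(t) = -2 - 17/15·t - 139/15·t² + 42/5·t³.
With t = 2/3: s(2/3) = -592/135.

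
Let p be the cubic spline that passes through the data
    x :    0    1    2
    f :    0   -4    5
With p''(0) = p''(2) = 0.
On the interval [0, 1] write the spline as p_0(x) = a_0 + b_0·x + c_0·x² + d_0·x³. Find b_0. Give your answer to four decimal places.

-7.2500

With M_i denoting the second derivative at x_i, h_i = 1, 1, and Δ_i = (y_(i+1) − y_i)/h_i = -4, 9:
  1·M_0 + 4·M_1 + 1·M_2 = 6(Δ_1 - Δ_0) = 78
Natural end conditions: M_0 = M_2 = 0.
Solving: M_0 = 0, M_1 = 39/2, M_2 = 0.
On [0, 1], with p_0(x) = a_0 + b_0·x + c_0·x² + d_0·x³: c_0 = M_0/2 = 0, d_0 = (M_1 - M_0)/(6h_0) = 13/4, b_0 = Δ_0 - h_0(2M_0 + M_1)/6 = -29/4.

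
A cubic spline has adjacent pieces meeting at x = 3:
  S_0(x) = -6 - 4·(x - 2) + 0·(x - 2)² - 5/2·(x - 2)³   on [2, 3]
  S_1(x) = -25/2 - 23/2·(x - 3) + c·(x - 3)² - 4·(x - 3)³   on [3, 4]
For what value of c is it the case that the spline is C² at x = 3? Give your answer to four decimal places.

-7.5000

S_0''(x) = 0 - 15·(x - 2), so S_0''(3) = -15. On the right, S_1''(3) = 2c, so c = -15/2.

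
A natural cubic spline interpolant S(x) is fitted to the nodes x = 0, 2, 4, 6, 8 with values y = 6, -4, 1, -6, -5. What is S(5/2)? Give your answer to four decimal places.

With M_i denoting the second derivative at x_i, h_i = 2, 2, 2, 2, and Δ_i = (y_(i+1) − y_i)/h_i = -5, 5/2, -7/2, 1/2:
  2·M_0 + 8·M_1 + 2·M_2 = 6(Δ_1 - Δ_0) = 45
  2·M_1 + 8·M_2 + 2·M_3 = 6(Δ_2 - Δ_1) = -36
  2·M_2 + 8·M_3 + 2·M_4 = 6(Δ_3 - Δ_2) = 24
Natural end conditions: M_0 = M_4 = 0.
Solving the tridiagonal system: M_0 = 0, M_1 = 843/112, M_2 = -213/28, M_3 = 549/112, M_4 = 0.
On [2, 4], S(x) = -4 + 1/56·(x - 2) + 843/224·(x - 2)² - 565/448·(x - 2)³.
With (x - 2) = 1/2: S(5/2) = -11497/3584.

-3.2079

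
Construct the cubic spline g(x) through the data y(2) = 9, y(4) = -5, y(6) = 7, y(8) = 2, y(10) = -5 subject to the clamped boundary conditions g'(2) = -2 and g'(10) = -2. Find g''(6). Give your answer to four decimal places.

-10.8750

Put M_i = g'' at the i-th knot. Here h = (2, 2, 2, 2) and Δ = (-7, 6, -5/2, -7/2), so the interior equations h_(i-1)·M_(i-1) + 2(h_(i-1)+h_i)·M_i + h_i·M_(i+1) = 6(Δ_i − Δ_(i-1)) read
  2·M_0 + 8·M_1 + 2·M_2 = 6(Δ_1 - Δ_0) = 78
  2·M_1 + 8·M_2 + 2·M_3 = 6(Δ_2 - Δ_1) = -51
  2·M_2 + 8·M_3 + 2·M_4 = 6(Δ_3 - Δ_2) = -6
Clamped end conditions give two more equations: 2h_0·M_0 + h_0·M_1 = 6(Δ_0 - g'(2)) = -30 and h_3·M_3 + 2h_3·M_4 = 6(g'(10) - Δ_3) = 9.
Hence M_0 = -879/56, M_1 = 459/28, M_2 = -87/8, M_3 = 45/28, M_4 = 81/56.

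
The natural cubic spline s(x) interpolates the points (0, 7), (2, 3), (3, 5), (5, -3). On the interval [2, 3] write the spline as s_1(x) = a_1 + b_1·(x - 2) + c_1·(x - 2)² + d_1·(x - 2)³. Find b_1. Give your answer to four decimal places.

1.4286

Let σ_i = s''(x_i). Step sizes h_i = 2, 1, 2; slopes of the chords Δ_i = (y_(i+1) - y_i)/h_i = -2, 2, -4.
  2·σ_0 + 6·σ_1 + 1·σ_2 = 6(Δ_1 - Δ_0) = 24
  1·σ_1 + 6·σ_2 + 2·σ_3 = 6(Δ_2 - Δ_1) = -36
Natural end conditions: σ_0 = σ_3 = 0.
Solving: σ_0 = 0, σ_1 = 36/7, σ_2 = -48/7, σ_3 = 0.
On [2, 3], with s_1(x) = a_1 + b_1·(x - 2) + c_1·(x - 2)² + d_1·(x - 2)³: c_1 = σ_1/2 = 18/7, d_1 = (σ_2 - σ_1)/(6h_1) = -2, b_1 = Δ_1 - h_1(2σ_1 + σ_2)/6 = 10/7.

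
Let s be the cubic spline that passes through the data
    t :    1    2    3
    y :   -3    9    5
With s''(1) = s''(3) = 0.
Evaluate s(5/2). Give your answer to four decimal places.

8.5000

Let M_i = s''(x_i). Step sizes h_i = 1, 1; slopes of the chords Δ_i = (y_(i+1) - y_i)/h_i = 12, -4.
  1·M_0 + 4·M_1 + 1·M_2 = 6(Δ_1 - Δ_0) = -96
Natural end conditions: M_0 = M_2 = 0.
Hence M_0 = 0, M_1 = -24, M_2 = 0.
On [2, 3], s(t) = 9 + 4·(t - 2) - 12·(t - 2)² + 4·(t - 2)³.
With (t - 2) = 1/2: s(5/2) = 17/2.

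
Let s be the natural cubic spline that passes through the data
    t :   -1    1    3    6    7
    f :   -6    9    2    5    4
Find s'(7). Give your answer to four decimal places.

With m_i denoting the second derivative at x_i, h_i = 2, 2, 3, 1, and Δ_i = (y_(i+1) − y_i)/h_i = 15/2, -7/2, 1, -1:
  2·m_0 + 8·m_1 + 2·m_2 = 6(Δ_1 - Δ_0) = -66
  2·m_1 + 10·m_2 + 3·m_3 = 6(Δ_2 - Δ_1) = 27
  3·m_2 + 8·m_3 + 1·m_4 = 6(Δ_3 - Δ_2) = -12
Natural end conditions: m_0 = m_4 = 0.
Hence m_0 = 0, m_1 = -2595/268, m_2 = 384/67, m_3 = -489/134, m_4 = 0.
On [6, 7], s'(t) = b_3 + 2c_3·(t - 6) + 3d_3·(t - 6)² with b_3 = Δ_3 - h_3(2m_3 + m_4)/6 = 29/134, c_3 = m_3/2 = -489/268, d_3 = (m_4 - m_3)/(6h_3) = 163/268. So s'(7) = -431/268.

-1.6082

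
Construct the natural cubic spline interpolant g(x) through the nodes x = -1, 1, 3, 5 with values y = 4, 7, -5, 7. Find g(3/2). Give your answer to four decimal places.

Put σ_i = g'' at the i-th knot. Here h = (2, 2, 2) and Δ = (3/2, -6, 6), so the interior equations h_(i-1)·σ_(i-1) + 2(h_(i-1)+h_i)·σ_i + h_i·σ_(i+1) = 6(Δ_i − Δ_(i-1)) read
  2·σ_0 + 8·σ_1 + 2·σ_2 = 6(Δ_1 - Δ_0) = -45
  2·σ_1 + 8·σ_2 + 2·σ_3 = 6(Δ_2 - Δ_1) = 72
Natural end conditions: σ_0 = σ_3 = 0.
Solving: σ_0 = 0, σ_1 = -42/5, σ_2 = 111/10, σ_3 = 0.
On [1, 3], g(x) = 7 - 41/10·(x - 1) - 21/5·(x - 1)² + 13/8·(x - 1)³.
With (x - 1) = 1/2: g(3/2) = 1313/320.

4.1031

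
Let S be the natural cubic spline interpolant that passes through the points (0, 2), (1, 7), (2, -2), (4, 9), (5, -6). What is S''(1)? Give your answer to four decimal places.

-28.3279

Put M_i = S'' at the i-th knot. Here h = (1, 1, 2, 1) and Δ = (5, -9, 11/2, -15), so the interior equations h_(i-1)·M_(i-1) + 2(h_(i-1)+h_i)·M_i + h_i·M_(i+1) = 6(Δ_i − Δ_(i-1)) read
  1·M_0 + 4·M_1 + 1·M_2 = 6(Δ_1 - Δ_0) = -84
  1·M_1 + 6·M_2 + 2·M_3 = 6(Δ_2 - Δ_1) = 87
  2·M_2 + 6·M_3 + 1·M_4 = 6(Δ_3 - Δ_2) = -123
Natural end conditions: M_0 = M_4 = 0.
Solving the tridiagonal system: M_0 = 0, M_1 = -1728/61, M_2 = 1788/61, M_3 = -3693/122, M_4 = 0.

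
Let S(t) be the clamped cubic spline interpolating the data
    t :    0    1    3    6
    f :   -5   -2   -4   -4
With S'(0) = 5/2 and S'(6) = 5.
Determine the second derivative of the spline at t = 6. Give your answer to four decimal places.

4.9825

With σ_i denoting the second derivative at x_i, h_i = 1, 2, 3, and Δ_i = (y_(i+1) − y_i)/h_i = 3, -1, 0:
  1·σ_0 + 6·σ_1 + 2·σ_2 = 6(Δ_1 - Δ_0) = -24
  2·σ_1 + 10·σ_2 + 3·σ_3 = 6(Δ_2 - Δ_1) = 6
Clamped end conditions give two more equations: 2h_0·σ_0 + h_0·σ_1 = 6(Δ_0 - S'(0)) = 3 and h_2·σ_2 + 2h_2·σ_3 = 6(S'(6) - Δ_2) = 30.
Solving the tridiagonal system: σ_0 = 218/57, σ_1 = -265/57, σ_2 = 2/57, σ_3 = 284/57.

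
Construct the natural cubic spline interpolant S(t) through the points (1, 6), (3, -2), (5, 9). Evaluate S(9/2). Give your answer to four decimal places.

Put σ_i = S'' at the i-th knot. Here h = (2, 2) and Δ = (-4, 11/2), so the interior equations h_(i-1)·σ_(i-1) + 2(h_(i-1)+h_i)·σ_i + h_i·σ_(i+1) = 6(Δ_i − Δ_(i-1)) read
  2·σ_0 + 8·σ_1 + 2·σ_2 = 6(Δ_1 - Δ_0) = 57
Natural end conditions: σ_0 = σ_2 = 0.
Solving the tridiagonal system: σ_0 = 0, σ_1 = 57/8, σ_2 = 0.
On [3, 5], S(t) = -2 + 3/4·(t - 3) + 57/16·(t - 3)² - 19/32·(t - 3)³.
With (t - 3) = 3/2: S(9/2) = 1315/256.

5.1367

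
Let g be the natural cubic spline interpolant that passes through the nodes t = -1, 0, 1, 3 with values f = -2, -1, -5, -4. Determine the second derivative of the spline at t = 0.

Let M_i = g''(x_i). Step sizes h_i = 1, 1, 2; slopes of the chords Δ_i = (y_(i+1) - y_i)/h_i = 1, -4, 1/2.
  1·M_0 + 4·M_1 + 1·M_2 = 6(Δ_1 - Δ_0) = -30
  1·M_1 + 6·M_2 + 2·M_3 = 6(Δ_2 - Δ_1) = 27
Natural end conditions: M_0 = M_3 = 0.
Hence M_0 = 0, M_1 = -9, M_2 = 6, M_3 = 0.

-9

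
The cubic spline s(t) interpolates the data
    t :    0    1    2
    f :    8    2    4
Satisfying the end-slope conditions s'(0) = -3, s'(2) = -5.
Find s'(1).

Write m_i for s''(x_i). With h_i = 1, 1 and divided differences Δ_i = -6, 2, the continuity of s' gives the tridiagonal system
  1·m_0 + 4·m_1 + 1·m_2 = 6(Δ_1 - Δ_0) = 48
Clamped end conditions give two more equations: 2h_0·m_0 + h_0·m_1 = 6(Δ_0 - s'(0)) = -18 and h_1·m_1 + 2h_1·m_2 = 6(s'(2) - Δ_1) = -42.
Solving: m_0 = -22, m_1 = 26, m_2 = -34.
On [1, 2], s'(t) = b_1 + 2c_1·(t - 1) + 3d_1·(t - 1)² with b_1 = Δ_1 - h_1(2m_1 + m_2)/6 = -1, c_1 = m_1/2 = 13, d_1 = (m_2 - m_1)/(6h_1) = -10. So s'(1) = -1.

-1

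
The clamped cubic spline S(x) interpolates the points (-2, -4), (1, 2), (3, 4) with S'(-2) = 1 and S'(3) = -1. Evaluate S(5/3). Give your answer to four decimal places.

3.3185

Write σ_i for S''(x_i). With h_i = 3, 2 and divided differences Δ_i = 2, 1, the continuity of S' gives the tridiagonal system
  3·σ_0 + 10·σ_1 + 2·σ_2 = 6(Δ_1 - Δ_0) = -6
Clamped end conditions give two more equations: 2h_0·σ_0 + h_0·σ_1 = 6(Δ_0 - S'(-2)) = 6 and h_1·σ_1 + 2h_1·σ_2 = 6(S'(3) - Δ_1) = -12.
Hence σ_0 = 6/5, σ_1 = -2/5, σ_2 = -14/5.
On [1, 3], S(x) = 2 + 11/5·(x - 1) - 1/5·(x - 1)² - 1/5·(x - 1)³.
With (x - 1) = 2/3: S(5/3) = 448/135.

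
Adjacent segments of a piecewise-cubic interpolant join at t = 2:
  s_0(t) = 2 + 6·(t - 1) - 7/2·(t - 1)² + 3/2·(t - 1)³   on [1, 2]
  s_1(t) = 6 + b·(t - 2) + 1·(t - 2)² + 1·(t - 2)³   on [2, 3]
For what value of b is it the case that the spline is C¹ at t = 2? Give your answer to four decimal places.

s_0'(t) = 6 - 7·(t - 1) + 9/2·(t - 1)², so s_0'(2) = 7/2. On the right, s_1'(2) = b, so b = 7/2.

3.5000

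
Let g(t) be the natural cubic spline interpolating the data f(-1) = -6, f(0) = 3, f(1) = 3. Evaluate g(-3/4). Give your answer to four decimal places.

-3.2227

With M_i denoting the second derivative at x_i, h_i = 1, 1, and Δ_i = (y_(i+1) − y_i)/h_i = 9, 0:
  1·M_0 + 4·M_1 + 1·M_2 = 6(Δ_1 - Δ_0) = -54
Natural end conditions: M_0 = M_2 = 0.
Solving the tridiagonal system: M_0 = 0, M_1 = -27/2, M_2 = 0.
On [-1, 0], g(t) = -6 + 45/4·(t + 1) + 0·(t + 1)² - 9/4·(t + 1)³.
With (t + 1) = 1/4: g(-3/4) = -825/256.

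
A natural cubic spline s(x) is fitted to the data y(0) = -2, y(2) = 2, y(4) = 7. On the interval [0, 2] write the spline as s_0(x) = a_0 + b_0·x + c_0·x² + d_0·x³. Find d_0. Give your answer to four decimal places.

Let σ_i = s''(x_i). Step sizes h_i = 2, 2; slopes of the chords Δ_i = (y_(i+1) - y_i)/h_i = 2, 5/2.
  2·σ_0 + 8·σ_1 + 2·σ_2 = 6(Δ_1 - Δ_0) = 3
Natural end conditions: σ_0 = σ_2 = 0.
Forward elimination and back-substitution give σ_0 = 0, σ_1 = 3/8, σ_2 = 0.
On [0, 2], with s_0(x) = a_0 + b_0·x + c_0·x² + d_0·x³: c_0 = σ_0/2 = 0, d_0 = (σ_1 - σ_0)/(6h_0) = 1/32, b_0 = Δ_0 - h_0(2σ_0 + σ_1)/6 = 15/8.

0.0313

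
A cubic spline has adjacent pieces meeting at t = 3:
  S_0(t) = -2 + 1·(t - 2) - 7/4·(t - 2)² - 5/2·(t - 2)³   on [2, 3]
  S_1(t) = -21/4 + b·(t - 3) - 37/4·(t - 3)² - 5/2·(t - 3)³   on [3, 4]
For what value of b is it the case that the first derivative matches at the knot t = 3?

S_0'(t) = 1 - 7/2·(t - 2) - 15/2·(t - 2)², so S_0'(3) = -10. On the right, S_1'(3) = b, so b = -10.

-10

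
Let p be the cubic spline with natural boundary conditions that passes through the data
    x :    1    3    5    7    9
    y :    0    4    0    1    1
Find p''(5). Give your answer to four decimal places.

3.1071

Write m_i for p''(x_i). With h_i = 2, 2, 2, 2 and divided differences Δ_i = 2, -2, 1/2, 0, the continuity of p' gives the tridiagonal system
  2·m_0 + 8·m_1 + 2·m_2 = 6(Δ_1 - Δ_0) = -24
  2·m_1 + 8·m_2 + 2·m_3 = 6(Δ_2 - Δ_1) = 15
  2·m_2 + 8·m_3 + 2·m_4 = 6(Δ_3 - Δ_2) = -3
Natural end conditions: m_0 = m_4 = 0.
Solving: m_0 = 0, m_1 = -423/112, m_2 = 87/28, m_3 = -129/112, m_4 = 0.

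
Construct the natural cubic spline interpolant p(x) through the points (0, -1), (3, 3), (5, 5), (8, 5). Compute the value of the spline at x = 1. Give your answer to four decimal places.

0.3704

With m_i denoting the second derivative at x_i, h_i = 3, 2, 3, and Δ_i = (y_(i+1) − y_i)/h_i = 4/3, 1, 0:
  3·m_0 + 10·m_1 + 2·m_2 = 6(Δ_1 - Δ_0) = -2
  2·m_1 + 10·m_2 + 3·m_3 = 6(Δ_2 - Δ_1) = -6
Natural end conditions: m_0 = m_3 = 0.
Solving the tridiagonal system: m_0 = 0, m_1 = -1/12, m_2 = -7/12, m_3 = 0.
On [0, 3], p(x) = -1 + 11/8·x + 0·x² - 1/216·x³.
With x = 1: p(1) = 10/27.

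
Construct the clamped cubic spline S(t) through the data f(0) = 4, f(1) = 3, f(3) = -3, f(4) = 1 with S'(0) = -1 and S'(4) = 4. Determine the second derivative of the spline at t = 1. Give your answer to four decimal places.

-5.7143

Put σ_i = S'' at the i-th knot. Here h = (1, 2, 1) and Δ = (-1, -3, 4), so the interior equations h_(i-1)·σ_(i-1) + 2(h_(i-1)+h_i)·σ_i + h_i·σ_(i+1) = 6(Δ_i − Δ_(i-1)) read
  1·σ_0 + 6·σ_1 + 2·σ_2 = 6(Δ_1 - Δ_0) = -12
  2·σ_1 + 6·σ_2 + 1·σ_3 = 6(Δ_2 - Δ_1) = 42
Clamped end conditions give two more equations: 2h_0·σ_0 + h_0·σ_1 = 6(Δ_0 - S'(0)) = 0 and h_2·σ_2 + 2h_2·σ_3 = 6(S'(4) - Δ_2) = 0.
Solving the tridiagonal system: σ_0 = 20/7, σ_1 = -40/7, σ_2 = 68/7, σ_3 = -34/7.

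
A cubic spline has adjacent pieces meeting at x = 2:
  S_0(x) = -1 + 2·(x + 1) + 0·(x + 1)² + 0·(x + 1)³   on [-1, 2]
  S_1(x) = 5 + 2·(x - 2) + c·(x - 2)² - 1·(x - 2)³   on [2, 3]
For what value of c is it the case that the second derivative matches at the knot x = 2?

S_0''(x) = 0 + 0·(x + 1), so S_0''(2) = 0. On the right, S_1''(2) = 2c, so c = 0.

0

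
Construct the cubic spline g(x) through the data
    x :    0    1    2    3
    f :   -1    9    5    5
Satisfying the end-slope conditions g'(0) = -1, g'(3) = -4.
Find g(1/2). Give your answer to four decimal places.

Write M_i for g''(x_i). With h_i = 1, 1, 1 and divided differences Δ_i = 10, -4, 0, the continuity of g' gives the tridiagonal system
  1·M_0 + 4·M_1 + 1·M_2 = 6(Δ_1 - Δ_0) = -84
  1·M_1 + 4·M_2 + 1·M_3 = 6(Δ_2 - Δ_1) = 24
Clamped end conditions give two more equations: 2h_0·M_0 + h_0·M_1 = 6(Δ_0 - g'(0)) = 66 and h_2·M_2 + 2h_2·M_3 = 6(g'(3) - Δ_2) = -24.
Hence M_0 = 264/5, M_1 = -198/5, M_2 = 108/5, M_3 = -114/5.
On [0, 1], g(x) = -1 - 1·x + 132/5·x² - 77/5·x³.
With x = 1/2: g(1/2) = 127/40.

3.1750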